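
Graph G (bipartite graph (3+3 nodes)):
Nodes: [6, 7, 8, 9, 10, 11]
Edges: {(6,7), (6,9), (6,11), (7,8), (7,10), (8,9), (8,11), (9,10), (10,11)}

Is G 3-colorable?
Yes, G is 3-colorable

A valid 3-coloring: color 1: [6, 8, 10]; color 2: [7, 9, 11].
(χ(G) = 2 ≤ 3.)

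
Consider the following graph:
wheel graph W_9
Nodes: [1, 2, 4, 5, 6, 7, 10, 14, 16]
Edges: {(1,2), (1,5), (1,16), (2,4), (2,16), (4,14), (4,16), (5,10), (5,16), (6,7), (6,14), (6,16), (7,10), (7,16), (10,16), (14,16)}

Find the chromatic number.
Clique number ω(G) = 3 (lower bound: χ ≥ ω).
The clique on [1, 2, 16] has size 3, forcing χ ≥ 3, and the coloring below uses 3 colors, so χ(G) = 3.
A valid 3-coloring: color 1: [16]; color 2: [2, 5, 7, 14]; color 3: [1, 4, 6, 10].

χ(G) = 3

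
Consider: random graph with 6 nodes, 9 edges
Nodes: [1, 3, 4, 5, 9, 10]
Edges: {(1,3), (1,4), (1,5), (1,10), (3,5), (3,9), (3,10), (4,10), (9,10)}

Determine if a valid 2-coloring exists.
No, G is not 2-colorable

The clique on vertices [1, 3, 10] has size 3 > 2, so it alone needs 3 colors.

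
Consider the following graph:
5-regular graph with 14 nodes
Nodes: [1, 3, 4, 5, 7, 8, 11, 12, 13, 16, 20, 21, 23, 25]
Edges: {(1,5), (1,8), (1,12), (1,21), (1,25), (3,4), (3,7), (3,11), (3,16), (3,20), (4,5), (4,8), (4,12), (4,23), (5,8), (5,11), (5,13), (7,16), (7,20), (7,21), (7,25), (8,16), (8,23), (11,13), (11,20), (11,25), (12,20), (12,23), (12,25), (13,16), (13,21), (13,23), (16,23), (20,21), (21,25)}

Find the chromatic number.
Clique number ω(G) = 3 (lower bound: χ ≥ ω).
Suppose a proper 3-coloring c exists. The clique [1, 5, 8] takes 3 distinct colors; by symmetry let c(1) = 1, c(5) = 2, c(8) = 3.
- Vertex 4: neighbors [5, 8] already have colors [2, 3] ⇒ c(4) = 1.
- Vertex 23: neighbors [4, 8] already have colors [1, 3] ⇒ c(23) = 2.
- Vertex 16: neighbors [23, 8] already have colors [2, 3] ⇒ c(16) = 1.
- Vertex 12: neighbors [1, 23] already have colors [1, 2] ⇒ c(12) = 3.
- Vertex 25: neighbors [1, 12] already have colors [1, 3] ⇒ c(25) = 2.
- Vertex 7: neighbors [16, 25] already have colors [1, 2] ⇒ c(7) = 3.
- Vertex 21: neighbors [1, 25, 7] already have colors [1, 2, 3] — all 3 colors blocked. Contradiction.
The forced assignments end in a contradiction, so G has no proper 3-coloring (χ ≥ 4).
The coloring below uses 4 colors, so χ(G) = 4.
A valid 4-coloring: color 1: [5, 20, 23, 25]; color 2: [4, 11, 16, 21]; color 3: [3, 8, 12, 13]; color 4: [1, 7].

χ(G) = 4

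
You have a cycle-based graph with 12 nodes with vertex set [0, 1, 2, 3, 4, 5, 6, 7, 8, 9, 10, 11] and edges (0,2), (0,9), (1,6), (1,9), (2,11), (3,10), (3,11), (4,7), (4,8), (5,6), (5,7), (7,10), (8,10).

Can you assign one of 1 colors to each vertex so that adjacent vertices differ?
No, G is not 1-colorable

Edge (0,9) forces its endpoints to differ, so 1 color is not enough.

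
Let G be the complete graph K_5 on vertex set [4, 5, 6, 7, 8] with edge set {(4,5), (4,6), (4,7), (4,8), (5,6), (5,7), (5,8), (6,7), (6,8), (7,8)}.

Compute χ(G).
Clique number ω(G) = 5 (lower bound: χ ≥ ω).
The clique on [4, 5, 6, 7, 8] has size 5, forcing χ ≥ 5, and the coloring below uses 5 colors, so χ(G) = 5.
A valid 5-coloring: color 1: [4]; color 2: [8]; color 3: [5]; color 4: [6]; color 5: [7].

χ(G) = 5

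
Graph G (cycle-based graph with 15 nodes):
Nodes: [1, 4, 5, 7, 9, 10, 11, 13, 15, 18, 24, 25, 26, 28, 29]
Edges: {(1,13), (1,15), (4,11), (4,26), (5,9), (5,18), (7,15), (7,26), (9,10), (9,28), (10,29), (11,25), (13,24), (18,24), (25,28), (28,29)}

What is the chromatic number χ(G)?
χ(G) = 3

Clique number ω(G) = 2 (lower bound: χ ≥ ω).
Odd cycle [26, 7, 15, 1, 13, 24, 18, 5, 9, 28, 25, 11, 4] needs 3 colors (χ ≥ 3).
The coloring below uses 3 colors, so χ(G) = 3.
A valid 3-coloring: color 1: [9, 11, 13, 15, 18, 26, 29]; color 2: [1, 4, 5, 7, 10, 24, 28]; color 3: [25].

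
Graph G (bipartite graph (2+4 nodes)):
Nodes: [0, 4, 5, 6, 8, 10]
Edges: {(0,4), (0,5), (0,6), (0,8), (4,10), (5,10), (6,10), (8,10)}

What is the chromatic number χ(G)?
Clique number ω(G) = 2 (lower bound: χ ≥ ω).
The graph is bipartite (no odd cycle), so 2 colors suffice: χ(G) = 2.
A valid 2-coloring: color 1: [0, 10]; color 2: [4, 5, 6, 8].

χ(G) = 2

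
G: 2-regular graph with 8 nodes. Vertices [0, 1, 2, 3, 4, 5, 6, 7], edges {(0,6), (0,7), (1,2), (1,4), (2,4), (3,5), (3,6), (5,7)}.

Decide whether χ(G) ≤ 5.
Yes, G is 5-colorable

A valid 5-coloring: color 1: [1, 5, 6]; color 2: [3, 4, 7]; color 3: [0, 2].
(χ(G) = 3 ≤ 5.)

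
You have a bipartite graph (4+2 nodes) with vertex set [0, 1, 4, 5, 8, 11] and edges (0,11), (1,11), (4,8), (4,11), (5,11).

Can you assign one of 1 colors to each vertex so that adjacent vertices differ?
No, G is not 1-colorable

Edge (4,8) forces its endpoints to differ, so 1 color is not enough.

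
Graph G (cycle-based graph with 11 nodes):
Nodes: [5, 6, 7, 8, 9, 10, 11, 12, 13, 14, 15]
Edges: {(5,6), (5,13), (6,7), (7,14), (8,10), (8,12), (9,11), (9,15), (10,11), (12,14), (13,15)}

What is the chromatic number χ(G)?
Clique number ω(G) = 2 (lower bound: χ ≥ ω).
Odd cycle [13, 15, 9, 11, 10, 8, 12, 14, 7, 6, 5] needs 3 colors (χ ≥ 3).
The coloring below uses 3 colors, so χ(G) = 3.
A valid 3-coloring: color 1: [6, 9, 10, 12, 13]; color 2: [5, 8, 11, 14, 15]; color 3: [7].

χ(G) = 3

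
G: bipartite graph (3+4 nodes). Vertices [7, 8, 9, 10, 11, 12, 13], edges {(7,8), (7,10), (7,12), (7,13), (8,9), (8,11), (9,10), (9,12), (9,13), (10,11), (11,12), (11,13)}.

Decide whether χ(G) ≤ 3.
A valid 3-coloring: color 1: [7, 9, 11]; color 2: [8, 10, 12, 13].
(χ(G) = 2 ≤ 3.)

Yes, G is 3-colorable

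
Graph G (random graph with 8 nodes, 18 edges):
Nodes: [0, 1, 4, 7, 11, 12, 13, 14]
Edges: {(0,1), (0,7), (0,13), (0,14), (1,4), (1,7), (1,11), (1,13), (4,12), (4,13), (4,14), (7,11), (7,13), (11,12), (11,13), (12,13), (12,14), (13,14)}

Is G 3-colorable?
The clique on vertices [0, 1, 7, 13] has size 4 > 3, so it alone needs 4 colors.

No, G is not 3-colorable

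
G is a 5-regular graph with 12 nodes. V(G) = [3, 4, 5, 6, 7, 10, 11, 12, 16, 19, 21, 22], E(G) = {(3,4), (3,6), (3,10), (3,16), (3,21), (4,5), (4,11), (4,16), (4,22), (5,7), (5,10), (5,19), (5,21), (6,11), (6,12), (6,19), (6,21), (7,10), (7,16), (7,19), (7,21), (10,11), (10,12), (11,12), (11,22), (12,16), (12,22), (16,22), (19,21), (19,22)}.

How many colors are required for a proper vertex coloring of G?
Clique number ω(G) = 4 (lower bound: χ ≥ ω).
The clique on [5, 7, 19, 21] has size 4, forcing χ ≥ 4, and the coloring below uses 4 colors, so χ(G) = 4.
A valid 4-coloring: color 1: [6, 7, 22]; color 2: [4, 10, 19]; color 3: [3, 5, 12]; color 4: [11, 16, 21].

χ(G) = 4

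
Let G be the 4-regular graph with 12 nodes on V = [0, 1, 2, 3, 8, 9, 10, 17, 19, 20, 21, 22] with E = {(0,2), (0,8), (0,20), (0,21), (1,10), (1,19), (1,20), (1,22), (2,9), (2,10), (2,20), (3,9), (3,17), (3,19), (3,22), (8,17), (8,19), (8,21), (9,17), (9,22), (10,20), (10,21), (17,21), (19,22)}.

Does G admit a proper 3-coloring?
Yes, G is 3-colorable

A valid 3-coloring: color 1: [0, 10, 17, 22]; color 2: [9, 19, 20, 21]; color 3: [1, 2, 3, 8].
(χ(G) = 3 ≤ 3.)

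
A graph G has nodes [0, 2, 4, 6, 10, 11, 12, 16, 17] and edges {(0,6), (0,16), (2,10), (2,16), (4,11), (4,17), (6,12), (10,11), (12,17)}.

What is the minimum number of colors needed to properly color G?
Clique number ω(G) = 2 (lower bound: χ ≥ ω).
Odd cycle [4, 11, 10, 2, 16, 0, 6, 12, 17] needs 3 colors (χ ≥ 3).
The coloring below uses 3 colors, so χ(G) = 3.
A valid 3-coloring: color 1: [0, 2, 11, 12]; color 2: [6, 10, 16, 17]; color 3: [4].

χ(G) = 3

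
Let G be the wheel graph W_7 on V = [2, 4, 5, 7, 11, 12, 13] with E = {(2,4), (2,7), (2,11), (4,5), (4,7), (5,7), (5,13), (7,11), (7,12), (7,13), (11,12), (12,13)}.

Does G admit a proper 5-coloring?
A valid 5-coloring: color 1: [7]; color 2: [2, 5, 12]; color 3: [4, 11, 13].
(χ(G) = 3 ≤ 5.)

Yes, G is 5-colorable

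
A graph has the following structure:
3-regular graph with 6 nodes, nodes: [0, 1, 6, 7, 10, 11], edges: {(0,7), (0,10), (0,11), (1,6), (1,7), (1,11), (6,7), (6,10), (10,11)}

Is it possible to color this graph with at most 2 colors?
No, G is not 2-colorable

The clique on vertices [0, 10, 11] has size 3 > 2, so it alone needs 3 colors.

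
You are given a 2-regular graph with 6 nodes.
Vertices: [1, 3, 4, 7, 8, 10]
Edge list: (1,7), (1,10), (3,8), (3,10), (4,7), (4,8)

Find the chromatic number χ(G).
Clique number ω(G) = 2 (lower bound: χ ≥ ω).
The graph is bipartite (no odd cycle), so 2 colors suffice: χ(G) = 2.
A valid 2-coloring: color 1: [7, 8, 10]; color 2: [1, 3, 4].

χ(G) = 2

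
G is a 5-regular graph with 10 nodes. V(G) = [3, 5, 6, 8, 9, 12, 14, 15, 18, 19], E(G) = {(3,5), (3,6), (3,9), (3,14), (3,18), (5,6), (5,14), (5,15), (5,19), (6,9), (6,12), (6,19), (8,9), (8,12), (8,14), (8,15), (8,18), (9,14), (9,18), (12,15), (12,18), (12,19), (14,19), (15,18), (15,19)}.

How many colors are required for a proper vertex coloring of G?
Clique number ω(G) = 4 (lower bound: χ ≥ ω).
The clique on [8, 12, 15, 18] has size 4, forcing χ ≥ 4, and the coloring below uses 4 colors, so χ(G) = 4.
A valid 4-coloring: color 1: [5, 9, 12]; color 2: [3, 8, 19]; color 3: [6, 14, 18]; color 4: [15].

χ(G) = 4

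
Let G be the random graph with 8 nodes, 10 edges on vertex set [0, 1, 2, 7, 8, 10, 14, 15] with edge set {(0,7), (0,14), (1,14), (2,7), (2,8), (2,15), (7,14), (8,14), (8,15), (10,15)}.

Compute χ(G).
χ(G) = 3

Clique number ω(G) = 3 (lower bound: χ ≥ ω).
The clique on [2, 8, 15] has size 3, forcing χ ≥ 3, and the coloring below uses 3 colors, so χ(G) = 3.
A valid 3-coloring: color 1: [14, 15]; color 2: [1, 7, 8, 10]; color 3: [0, 2].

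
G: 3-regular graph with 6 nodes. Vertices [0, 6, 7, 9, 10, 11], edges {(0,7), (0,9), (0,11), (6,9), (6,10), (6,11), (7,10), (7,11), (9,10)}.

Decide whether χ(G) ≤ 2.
No, G is not 2-colorable

The clique on vertices [0, 7, 11] has size 3 > 2, so it alone needs 3 colors.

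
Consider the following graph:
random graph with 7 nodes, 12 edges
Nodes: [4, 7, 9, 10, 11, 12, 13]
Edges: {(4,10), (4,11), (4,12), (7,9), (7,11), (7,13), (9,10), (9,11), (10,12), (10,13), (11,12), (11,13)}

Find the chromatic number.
χ(G) = 3

Clique number ω(G) = 3 (lower bound: χ ≥ ω).
The clique on [4, 10, 12] has size 3, forcing χ ≥ 3, and the coloring below uses 3 colors, so χ(G) = 3.
A valid 3-coloring: color 1: [10, 11]; color 2: [4, 7]; color 3: [9, 12, 13].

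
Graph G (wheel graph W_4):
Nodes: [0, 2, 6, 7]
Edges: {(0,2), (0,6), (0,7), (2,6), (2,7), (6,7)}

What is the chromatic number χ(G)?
χ(G) = 4

Clique number ω(G) = 4 (lower bound: χ ≥ ω).
The clique on [0, 2, 6, 7] has size 4, forcing χ ≥ 4, and the coloring below uses 4 colors, so χ(G) = 4.
A valid 4-coloring: color 1: [0]; color 2: [6]; color 3: [7]; color 4: [2].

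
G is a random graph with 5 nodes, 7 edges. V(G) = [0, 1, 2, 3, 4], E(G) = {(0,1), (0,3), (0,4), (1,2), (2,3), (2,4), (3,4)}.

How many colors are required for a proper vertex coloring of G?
Clique number ω(G) = 3 (lower bound: χ ≥ ω).
The clique on [0, 3, 4] has size 3, forcing χ ≥ 3, and the coloring below uses 3 colors, so χ(G) = 3.
A valid 3-coloring: color 1: [0, 2]; color 2: [1, 3]; color 3: [4].

χ(G) = 3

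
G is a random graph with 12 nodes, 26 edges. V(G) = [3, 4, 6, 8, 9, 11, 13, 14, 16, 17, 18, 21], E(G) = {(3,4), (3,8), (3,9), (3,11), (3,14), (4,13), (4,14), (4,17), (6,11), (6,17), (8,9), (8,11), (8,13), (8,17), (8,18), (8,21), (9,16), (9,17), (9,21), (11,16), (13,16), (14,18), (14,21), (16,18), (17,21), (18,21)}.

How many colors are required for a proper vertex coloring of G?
χ(G) = 4

Clique number ω(G) = 4 (lower bound: χ ≥ ω).
The clique on [8, 9, 17, 21] has size 4, forcing χ ≥ 4, and the coloring below uses 4 colors, so χ(G) = 4.
A valid 4-coloring: color 1: [6, 8, 14, 16]; color 2: [3, 13, 17, 18]; color 3: [4, 11, 21]; color 4: [9].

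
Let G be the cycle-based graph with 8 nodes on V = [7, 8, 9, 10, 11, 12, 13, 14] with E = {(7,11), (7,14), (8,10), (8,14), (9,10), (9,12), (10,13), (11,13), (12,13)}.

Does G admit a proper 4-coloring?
Yes, G is 4-colorable

A valid 4-coloring: color 1: [10, 11, 12, 14]; color 2: [7, 8, 9, 13].
(χ(G) = 2 ≤ 4.)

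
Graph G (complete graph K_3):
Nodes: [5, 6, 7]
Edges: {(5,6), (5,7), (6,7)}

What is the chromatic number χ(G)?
Clique number ω(G) = 3 (lower bound: χ ≥ ω).
The clique on [5, 6, 7] has size 3, forcing χ ≥ 3, and the coloring below uses 3 colors, so χ(G) = 3.
A valid 3-coloring: color 1: [6]; color 2: [5]; color 3: [7].

χ(G) = 3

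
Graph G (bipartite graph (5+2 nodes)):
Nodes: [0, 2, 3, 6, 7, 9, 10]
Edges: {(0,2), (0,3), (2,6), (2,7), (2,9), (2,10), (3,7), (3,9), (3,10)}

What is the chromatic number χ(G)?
Clique number ω(G) = 2 (lower bound: χ ≥ ω).
The graph is bipartite (no odd cycle), so 2 colors suffice: χ(G) = 2.
A valid 2-coloring: color 1: [2, 3]; color 2: [0, 6, 7, 9, 10].

χ(G) = 2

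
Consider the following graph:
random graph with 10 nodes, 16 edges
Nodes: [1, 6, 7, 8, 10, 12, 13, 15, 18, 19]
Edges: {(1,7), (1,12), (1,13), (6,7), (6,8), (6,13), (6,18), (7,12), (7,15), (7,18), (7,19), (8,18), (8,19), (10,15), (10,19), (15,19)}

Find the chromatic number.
χ(G) = 3

Clique number ω(G) = 3 (lower bound: χ ≥ ω).
The clique on [6, 8, 18] has size 3, forcing χ ≥ 3, and the coloring below uses 3 colors, so χ(G) = 3.
A valid 3-coloring: color 1: [7, 8, 10, 13]; color 2: [1, 6, 19]; color 3: [12, 15, 18].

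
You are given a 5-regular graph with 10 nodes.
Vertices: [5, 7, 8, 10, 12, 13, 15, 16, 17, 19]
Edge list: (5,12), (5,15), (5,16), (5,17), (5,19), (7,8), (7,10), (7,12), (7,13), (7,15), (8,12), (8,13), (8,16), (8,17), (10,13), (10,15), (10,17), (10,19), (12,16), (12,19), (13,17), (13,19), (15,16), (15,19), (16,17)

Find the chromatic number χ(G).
χ(G) = 4

Clique number ω(G) = 3 (lower bound: χ ≥ ω).
Odd cycle [17, 13, 7, 12, 16] needs 3 colors (χ ≥ 3).
Vertex 8 is adjacent to every vertex of [7, 12, 13, 16, 17], which already need 3 colors among themselves, so 8 needs a new color (χ ≥ 4).
The coloring below uses 4 colors, so χ(G) = 4.
A valid 4-coloring: color 1: [12, 15, 17]; color 2: [5, 13]; color 3: [7, 16, 19]; color 4: [8, 10].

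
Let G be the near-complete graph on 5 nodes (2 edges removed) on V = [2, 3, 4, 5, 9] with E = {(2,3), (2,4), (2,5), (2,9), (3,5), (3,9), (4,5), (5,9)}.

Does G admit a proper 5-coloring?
Yes, G is 5-colorable

A valid 5-coloring: color 1: [5]; color 2: [2]; color 3: [4, 9]; color 4: [3].
(χ(G) = 4 ≤ 5.)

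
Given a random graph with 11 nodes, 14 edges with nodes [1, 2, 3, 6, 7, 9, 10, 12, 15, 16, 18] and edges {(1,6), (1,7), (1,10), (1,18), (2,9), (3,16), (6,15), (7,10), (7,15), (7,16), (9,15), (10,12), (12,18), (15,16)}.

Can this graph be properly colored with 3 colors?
Yes, G is 3-colorable

A valid 3-coloring: color 1: [1, 2, 3, 12, 15]; color 2: [6, 7, 9, 18]; color 3: [10, 16].
(χ(G) = 3 ≤ 3.)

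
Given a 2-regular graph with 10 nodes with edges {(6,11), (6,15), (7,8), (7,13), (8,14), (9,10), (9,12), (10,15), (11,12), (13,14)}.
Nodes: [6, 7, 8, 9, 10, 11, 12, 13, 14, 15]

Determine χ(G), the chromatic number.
Clique number ω(G) = 2 (lower bound: χ ≥ ω).
The graph is bipartite (no odd cycle), so 2 colors suffice: χ(G) = 2.
A valid 2-coloring: color 1: [8, 9, 11, 13, 15]; color 2: [6, 7, 10, 12, 14].

χ(G) = 2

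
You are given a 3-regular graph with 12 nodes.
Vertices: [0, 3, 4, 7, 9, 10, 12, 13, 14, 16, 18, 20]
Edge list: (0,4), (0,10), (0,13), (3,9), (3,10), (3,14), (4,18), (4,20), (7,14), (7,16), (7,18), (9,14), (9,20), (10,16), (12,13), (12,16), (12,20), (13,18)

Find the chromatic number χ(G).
χ(G) = 3

Clique number ω(G) = 3 (lower bound: χ ≥ ω).
The clique on [3, 9, 14] has size 3, forcing χ ≥ 3, and the coloring below uses 3 colors, so χ(G) = 3.
A valid 3-coloring: color 1: [4, 7, 9, 10, 12]; color 2: [0, 3, 16, 18, 20]; color 3: [13, 14].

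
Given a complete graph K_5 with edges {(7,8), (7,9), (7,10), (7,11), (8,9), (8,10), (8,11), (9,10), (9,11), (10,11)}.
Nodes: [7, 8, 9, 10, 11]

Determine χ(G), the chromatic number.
χ(G) = 5

Clique number ω(G) = 5 (lower bound: χ ≥ ω).
The clique on [7, 8, 9, 10, 11] has size 5, forcing χ ≥ 5, and the coloring below uses 5 colors, so χ(G) = 5.
A valid 5-coloring: color 1: [8]; color 2: [9]; color 3: [7]; color 4: [10]; color 5: [11].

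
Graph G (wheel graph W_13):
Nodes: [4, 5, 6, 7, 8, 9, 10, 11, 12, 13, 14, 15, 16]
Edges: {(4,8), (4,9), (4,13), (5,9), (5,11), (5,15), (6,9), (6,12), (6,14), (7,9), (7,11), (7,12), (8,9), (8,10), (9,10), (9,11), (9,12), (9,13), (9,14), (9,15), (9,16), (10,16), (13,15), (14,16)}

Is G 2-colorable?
No, G is not 2-colorable

The clique on vertices [4, 8, 9] has size 3 > 2, so it alone needs 3 colors.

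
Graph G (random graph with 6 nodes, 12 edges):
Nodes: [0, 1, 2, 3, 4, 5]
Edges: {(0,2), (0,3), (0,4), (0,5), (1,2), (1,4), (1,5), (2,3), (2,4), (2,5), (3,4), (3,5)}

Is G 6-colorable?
A valid 6-coloring: color 1: [2]; color 2: [1, 3]; color 3: [4, 5]; color 4: [0].
(χ(G) = 4 ≤ 6.)

Yes, G is 6-colorable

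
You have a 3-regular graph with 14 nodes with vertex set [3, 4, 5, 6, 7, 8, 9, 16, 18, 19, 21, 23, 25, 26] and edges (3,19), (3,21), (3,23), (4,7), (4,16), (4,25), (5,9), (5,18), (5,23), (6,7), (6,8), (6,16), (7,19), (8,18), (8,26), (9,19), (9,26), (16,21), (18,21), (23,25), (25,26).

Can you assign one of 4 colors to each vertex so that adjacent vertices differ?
Yes, G is 4-colorable

A valid 4-coloring: color 1: [4, 6, 18, 19, 23, 26]; color 2: [5, 7, 8, 21, 25]; color 3: [3, 9, 16].
(χ(G) = 3 ≤ 4.)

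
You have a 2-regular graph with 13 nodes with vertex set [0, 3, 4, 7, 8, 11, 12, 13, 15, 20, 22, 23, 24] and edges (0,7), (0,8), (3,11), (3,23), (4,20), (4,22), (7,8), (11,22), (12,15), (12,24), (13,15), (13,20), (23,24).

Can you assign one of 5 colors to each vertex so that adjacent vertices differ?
Yes, G is 5-colorable

A valid 5-coloring: color 1: [0, 4, 11, 12, 13, 23]; color 2: [3, 8, 15, 20, 22, 24]; color 3: [7].
(χ(G) = 3 ≤ 5.)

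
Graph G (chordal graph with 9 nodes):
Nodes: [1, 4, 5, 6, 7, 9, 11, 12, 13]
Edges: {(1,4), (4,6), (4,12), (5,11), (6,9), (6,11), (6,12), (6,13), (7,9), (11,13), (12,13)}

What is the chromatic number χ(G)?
Clique number ω(G) = 3 (lower bound: χ ≥ ω).
The clique on [6, 11, 13] has size 3, forcing χ ≥ 3, and the coloring below uses 3 colors, so χ(G) = 3.
A valid 3-coloring: color 1: [1, 5, 6, 7]; color 2: [9, 11, 12]; color 3: [4, 13].

χ(G) = 3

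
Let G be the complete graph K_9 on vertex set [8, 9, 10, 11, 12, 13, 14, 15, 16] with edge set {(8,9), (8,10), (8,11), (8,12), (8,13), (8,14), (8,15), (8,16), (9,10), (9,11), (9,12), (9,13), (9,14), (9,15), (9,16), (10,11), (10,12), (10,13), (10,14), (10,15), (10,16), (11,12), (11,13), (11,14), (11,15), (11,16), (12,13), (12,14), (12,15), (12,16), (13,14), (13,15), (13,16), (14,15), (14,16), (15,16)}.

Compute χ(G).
Clique number ω(G) = 9 (lower bound: χ ≥ ω).
The clique on [8, 9, 10, 11, 12, 13, 14, 15, 16] has size 9, forcing χ ≥ 9, and the coloring below uses 9 colors, so χ(G) = 9.
A valid 9-coloring: color 1: [14]; color 2: [13]; color 3: [15]; color 4: [16]; color 5: [10]; color 6: [9]; color 7: [8]; color 8: [11]; color 9: [12].

χ(G) = 9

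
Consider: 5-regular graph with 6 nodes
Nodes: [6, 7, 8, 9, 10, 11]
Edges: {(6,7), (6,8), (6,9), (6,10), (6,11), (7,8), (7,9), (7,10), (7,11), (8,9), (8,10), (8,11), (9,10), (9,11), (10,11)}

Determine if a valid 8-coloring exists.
A valid 8-coloring: color 1: [10]; color 2: [7]; color 3: [9]; color 4: [8]; color 5: [11]; color 6: [6].
(χ(G) = 6 ≤ 8.)

Yes, G is 8-colorable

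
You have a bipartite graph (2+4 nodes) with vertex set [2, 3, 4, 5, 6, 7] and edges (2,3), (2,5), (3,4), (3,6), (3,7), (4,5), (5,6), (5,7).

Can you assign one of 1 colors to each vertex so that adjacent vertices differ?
No, G is not 1-colorable

Edge (2,3) forces its endpoints to differ, so 1 color is not enough.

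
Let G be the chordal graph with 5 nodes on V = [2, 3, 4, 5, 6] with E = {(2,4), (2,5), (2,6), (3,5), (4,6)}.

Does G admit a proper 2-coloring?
No, G is not 2-colorable

The clique on vertices [2, 4, 6] has size 3 > 2, so it alone needs 3 colors.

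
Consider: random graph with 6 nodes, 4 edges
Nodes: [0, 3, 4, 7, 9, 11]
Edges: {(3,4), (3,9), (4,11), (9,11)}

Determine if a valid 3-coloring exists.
A valid 3-coloring: color 1: [0, 3, 7, 11]; color 2: [4, 9].
(χ(G) = 2 ≤ 3.)

Yes, G is 3-colorable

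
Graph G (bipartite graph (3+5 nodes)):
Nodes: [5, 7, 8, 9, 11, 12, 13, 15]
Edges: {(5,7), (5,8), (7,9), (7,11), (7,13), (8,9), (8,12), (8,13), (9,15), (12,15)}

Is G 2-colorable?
Yes, G is 2-colorable

A valid 2-coloring: color 1: [7, 8, 15]; color 2: [5, 9, 11, 12, 13].
(χ(G) = 2 ≤ 2.)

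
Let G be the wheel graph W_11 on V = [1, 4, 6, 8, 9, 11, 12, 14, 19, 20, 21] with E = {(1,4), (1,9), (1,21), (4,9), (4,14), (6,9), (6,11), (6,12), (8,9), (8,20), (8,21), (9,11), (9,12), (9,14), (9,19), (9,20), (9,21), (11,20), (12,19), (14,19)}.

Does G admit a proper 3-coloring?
Yes, G is 3-colorable

A valid 3-coloring: color 1: [9]; color 2: [1, 8, 11, 12, 14]; color 3: [4, 6, 19, 20, 21].
(χ(G) = 3 ≤ 3.)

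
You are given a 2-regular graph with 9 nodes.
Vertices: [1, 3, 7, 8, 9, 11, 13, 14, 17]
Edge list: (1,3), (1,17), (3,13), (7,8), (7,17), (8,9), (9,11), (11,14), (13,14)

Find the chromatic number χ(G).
Clique number ω(G) = 2 (lower bound: χ ≥ ω).
Odd cycle [13, 14, 11, 9, 8, 7, 17, 1, 3] needs 3 colors (χ ≥ 3).
The coloring below uses 3 colors, so χ(G) = 3.
A valid 3-coloring: color 1: [1, 7, 9, 14]; color 2: [3, 8, 11, 17]; color 3: [13].

χ(G) = 3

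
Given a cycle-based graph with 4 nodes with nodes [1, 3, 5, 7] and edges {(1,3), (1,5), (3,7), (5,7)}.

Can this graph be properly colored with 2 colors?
A valid 2-coloring: color 1: [3, 5]; color 2: [1, 7].
(χ(G) = 2 ≤ 2.)

Yes, G is 2-colorable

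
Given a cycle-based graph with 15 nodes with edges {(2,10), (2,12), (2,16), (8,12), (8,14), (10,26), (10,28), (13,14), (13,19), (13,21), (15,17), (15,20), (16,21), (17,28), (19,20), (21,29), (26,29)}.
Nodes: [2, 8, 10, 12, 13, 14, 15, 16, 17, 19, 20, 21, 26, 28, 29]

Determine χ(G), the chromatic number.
Clique number ω(G) = 2 (lower bound: χ ≥ ω).
Odd cycle [8, 14, 13, 21, 29, 26, 10, 2, 12] needs 3 colors (χ ≥ 3).
The coloring below uses 3 colors, so χ(G) = 3.
A valid 3-coloring: color 1: [2, 8, 13, 17, 20, 26]; color 2: [10, 12, 14, 15, 19, 21]; color 3: [16, 28, 29].

χ(G) = 3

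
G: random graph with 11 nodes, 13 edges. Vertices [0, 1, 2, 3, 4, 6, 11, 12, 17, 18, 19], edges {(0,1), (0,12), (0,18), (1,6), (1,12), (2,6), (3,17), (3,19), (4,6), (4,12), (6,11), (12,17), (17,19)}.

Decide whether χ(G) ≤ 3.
A valid 3-coloring: color 1: [3, 6, 12, 18]; color 2: [1, 2, 4, 11, 17]; color 3: [0, 19].
(χ(G) = 3 ≤ 3.)

Yes, G is 3-colorable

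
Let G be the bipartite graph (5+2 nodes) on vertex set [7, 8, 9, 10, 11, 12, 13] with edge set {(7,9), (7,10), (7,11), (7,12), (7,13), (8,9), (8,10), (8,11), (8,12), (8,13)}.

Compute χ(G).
χ(G) = 2

Clique number ω(G) = 2 (lower bound: χ ≥ ω).
The graph is bipartite (no odd cycle), so 2 colors suffice: χ(G) = 2.
A valid 2-coloring: color 1: [7, 8]; color 2: [9, 10, 11, 12, 13].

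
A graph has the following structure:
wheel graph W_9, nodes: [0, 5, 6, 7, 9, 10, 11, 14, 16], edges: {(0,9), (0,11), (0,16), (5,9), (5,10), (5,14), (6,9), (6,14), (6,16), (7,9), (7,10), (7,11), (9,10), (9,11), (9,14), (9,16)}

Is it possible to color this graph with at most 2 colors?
No, G is not 2-colorable

The clique on vertices [0, 9, 16] has size 3 > 2, so it alone needs 3 colors.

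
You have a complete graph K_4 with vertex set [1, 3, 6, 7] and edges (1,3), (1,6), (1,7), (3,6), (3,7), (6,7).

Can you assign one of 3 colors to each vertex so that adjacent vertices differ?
The clique on vertices [1, 3, 6, 7] has size 4 > 3, so it alone needs 4 colors.

No, G is not 3-colorable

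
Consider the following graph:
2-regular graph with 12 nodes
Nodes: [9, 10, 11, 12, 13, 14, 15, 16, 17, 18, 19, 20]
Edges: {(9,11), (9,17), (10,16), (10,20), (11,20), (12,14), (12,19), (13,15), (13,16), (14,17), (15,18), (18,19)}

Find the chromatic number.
Clique number ω(G) = 2 (lower bound: χ ≥ ω).
The graph is bipartite (no odd cycle), so 2 colors suffice: χ(G) = 2.
A valid 2-coloring: color 1: [9, 14, 15, 16, 19, 20]; color 2: [10, 11, 12, 13, 17, 18].

χ(G) = 2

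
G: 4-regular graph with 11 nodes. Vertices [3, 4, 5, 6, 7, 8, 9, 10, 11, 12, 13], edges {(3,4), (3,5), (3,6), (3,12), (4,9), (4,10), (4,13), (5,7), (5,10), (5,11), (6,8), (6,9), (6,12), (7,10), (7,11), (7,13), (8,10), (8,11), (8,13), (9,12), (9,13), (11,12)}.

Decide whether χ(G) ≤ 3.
A valid 3-coloring: color 1: [5, 6, 13]; color 2: [4, 7, 8, 12]; color 3: [3, 9, 10, 11].
(χ(G) = 3 ≤ 3.)

Yes, G is 3-colorable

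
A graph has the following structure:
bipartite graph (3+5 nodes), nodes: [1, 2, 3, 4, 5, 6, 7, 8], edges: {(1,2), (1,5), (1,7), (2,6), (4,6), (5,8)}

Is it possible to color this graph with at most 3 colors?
Yes, G is 3-colorable

A valid 3-coloring: color 1: [1, 3, 6, 8]; color 2: [2, 4, 5, 7].
(χ(G) = 2 ≤ 3.)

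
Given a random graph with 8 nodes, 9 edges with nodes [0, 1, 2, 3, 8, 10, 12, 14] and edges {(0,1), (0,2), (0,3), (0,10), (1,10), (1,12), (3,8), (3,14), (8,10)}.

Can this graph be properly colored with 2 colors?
No, G is not 2-colorable

The clique on vertices [0, 1, 10] has size 3 > 2, so it alone needs 3 colors.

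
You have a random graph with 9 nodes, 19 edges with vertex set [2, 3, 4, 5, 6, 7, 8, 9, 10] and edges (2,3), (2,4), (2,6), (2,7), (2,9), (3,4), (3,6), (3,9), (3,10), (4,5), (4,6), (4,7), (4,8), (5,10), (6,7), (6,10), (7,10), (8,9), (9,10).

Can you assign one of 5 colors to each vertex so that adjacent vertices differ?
A valid 5-coloring: color 1: [4, 10]; color 2: [3, 5, 7, 8]; color 3: [6, 9]; color 4: [2].
(χ(G) = 4 ≤ 5.)

Yes, G is 5-colorable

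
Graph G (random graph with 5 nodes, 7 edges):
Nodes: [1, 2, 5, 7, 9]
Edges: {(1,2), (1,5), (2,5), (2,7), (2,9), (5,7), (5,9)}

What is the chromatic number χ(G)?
Clique number ω(G) = 3 (lower bound: χ ≥ ω).
The clique on [2, 5, 9] has size 3, forcing χ ≥ 3, and the coloring below uses 3 colors, so χ(G) = 3.
A valid 3-coloring: color 1: [5]; color 2: [2]; color 3: [1, 7, 9].

χ(G) = 3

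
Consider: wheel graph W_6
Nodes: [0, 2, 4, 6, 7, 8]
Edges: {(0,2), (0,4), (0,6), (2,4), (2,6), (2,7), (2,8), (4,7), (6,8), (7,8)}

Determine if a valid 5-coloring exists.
Yes, G is 5-colorable

A valid 5-coloring: color 1: [2]; color 2: [0, 8]; color 3: [4, 6]; color 4: [7].
(χ(G) = 4 ≤ 5.)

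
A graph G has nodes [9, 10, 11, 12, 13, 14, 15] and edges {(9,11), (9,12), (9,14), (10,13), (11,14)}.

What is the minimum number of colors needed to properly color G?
χ(G) = 3

Clique number ω(G) = 3 (lower bound: χ ≥ ω).
The clique on [9, 11, 14] has size 3, forcing χ ≥ 3, and the coloring below uses 3 colors, so χ(G) = 3.
A valid 3-coloring: color 1: [9, 10, 15]; color 2: [11, 12, 13]; color 3: [14].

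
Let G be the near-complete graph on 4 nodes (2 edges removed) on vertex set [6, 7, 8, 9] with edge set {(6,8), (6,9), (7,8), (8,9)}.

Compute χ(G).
Clique number ω(G) = 3 (lower bound: χ ≥ ω).
The clique on [6, 8, 9] has size 3, forcing χ ≥ 3, and the coloring below uses 3 colors, so χ(G) = 3.
A valid 3-coloring: color 1: [8]; color 2: [7, 9]; color 3: [6].

χ(G) = 3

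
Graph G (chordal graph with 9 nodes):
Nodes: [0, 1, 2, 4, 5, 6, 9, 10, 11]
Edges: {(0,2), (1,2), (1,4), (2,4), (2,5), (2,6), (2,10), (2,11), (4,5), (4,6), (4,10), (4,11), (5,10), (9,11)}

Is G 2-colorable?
The clique on vertices [2, 4, 5, 10] has size 4 > 2, so it alone needs 4 colors.

No, G is not 2-colorable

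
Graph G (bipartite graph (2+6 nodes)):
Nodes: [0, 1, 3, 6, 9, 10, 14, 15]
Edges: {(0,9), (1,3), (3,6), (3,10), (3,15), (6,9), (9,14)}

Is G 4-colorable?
Yes, G is 4-colorable

A valid 4-coloring: color 1: [3, 9]; color 2: [0, 1, 6, 10, 14, 15].
(χ(G) = 2 ≤ 4.)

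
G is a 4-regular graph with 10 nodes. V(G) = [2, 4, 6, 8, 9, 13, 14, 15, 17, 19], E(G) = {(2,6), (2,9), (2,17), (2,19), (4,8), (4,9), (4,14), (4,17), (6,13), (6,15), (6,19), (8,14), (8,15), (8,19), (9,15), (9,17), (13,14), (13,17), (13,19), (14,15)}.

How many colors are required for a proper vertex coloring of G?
χ(G) = 3

Clique number ω(G) = 3 (lower bound: χ ≥ ω).
The clique on [2, 9, 17] has size 3, forcing χ ≥ 3, and the coloring below uses 3 colors, so χ(G) = 3.
A valid 3-coloring: color 1: [6, 8, 17]; color 2: [2, 4, 13, 15]; color 3: [9, 14, 19].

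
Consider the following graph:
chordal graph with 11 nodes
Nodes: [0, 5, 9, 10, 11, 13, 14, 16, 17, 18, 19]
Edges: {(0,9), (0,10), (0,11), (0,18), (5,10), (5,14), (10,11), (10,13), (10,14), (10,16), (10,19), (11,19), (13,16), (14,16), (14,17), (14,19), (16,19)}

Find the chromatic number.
χ(G) = 4

Clique number ω(G) = 4 (lower bound: χ ≥ ω).
The clique on [10, 14, 16, 19] has size 4, forcing χ ≥ 4, and the coloring below uses 4 colors, so χ(G) = 4.
A valid 4-coloring: color 1: [9, 10, 17, 18]; color 2: [11, 13, 14]; color 3: [0, 5, 19]; color 4: [16].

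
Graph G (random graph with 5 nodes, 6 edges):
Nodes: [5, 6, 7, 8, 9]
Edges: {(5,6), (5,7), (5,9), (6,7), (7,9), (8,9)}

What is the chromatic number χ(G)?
Clique number ω(G) = 3 (lower bound: χ ≥ ω).
The clique on [5, 7, 9] has size 3, forcing χ ≥ 3, and the coloring below uses 3 colors, so χ(G) = 3.
A valid 3-coloring: color 1: [6, 9]; color 2: [5, 8]; color 3: [7].

χ(G) = 3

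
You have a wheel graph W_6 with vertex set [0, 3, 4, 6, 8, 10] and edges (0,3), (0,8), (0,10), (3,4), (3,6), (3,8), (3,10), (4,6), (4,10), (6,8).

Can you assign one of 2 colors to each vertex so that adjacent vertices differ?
The clique on vertices [0, 3, 8] has size 3 > 2, so it alone needs 3 colors.

No, G is not 2-colorable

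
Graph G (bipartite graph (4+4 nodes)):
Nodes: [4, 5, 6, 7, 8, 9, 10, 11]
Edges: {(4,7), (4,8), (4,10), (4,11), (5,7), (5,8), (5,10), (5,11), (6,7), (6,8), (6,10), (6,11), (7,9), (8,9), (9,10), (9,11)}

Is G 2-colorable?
A valid 2-coloring: color 1: [7, 8, 10, 11]; color 2: [4, 5, 6, 9].
(χ(G) = 2 ≤ 2.)

Yes, G is 2-colorable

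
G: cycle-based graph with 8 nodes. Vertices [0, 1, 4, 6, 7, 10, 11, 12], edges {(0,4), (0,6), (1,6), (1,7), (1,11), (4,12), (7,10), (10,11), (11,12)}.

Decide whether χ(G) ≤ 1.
Edge (0,4) forces its endpoints to differ, so 1 color is not enough.

No, G is not 1-colorable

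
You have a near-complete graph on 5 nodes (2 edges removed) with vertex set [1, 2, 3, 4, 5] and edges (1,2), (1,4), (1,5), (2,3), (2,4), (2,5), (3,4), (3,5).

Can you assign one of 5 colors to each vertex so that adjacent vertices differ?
Yes, G is 5-colorable

A valid 5-coloring: color 1: [2]; color 2: [4, 5]; color 3: [1, 3].
(χ(G) = 3 ≤ 5.)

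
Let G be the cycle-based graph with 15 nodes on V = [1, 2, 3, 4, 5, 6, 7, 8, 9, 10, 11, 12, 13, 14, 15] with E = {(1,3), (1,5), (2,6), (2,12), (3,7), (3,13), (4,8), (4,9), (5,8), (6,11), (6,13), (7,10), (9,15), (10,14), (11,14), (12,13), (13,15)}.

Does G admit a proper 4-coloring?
A valid 4-coloring: color 1: [1, 2, 7, 8, 9, 11, 13]; color 2: [3, 4, 5, 6, 12, 14, 15]; color 3: [10].
(χ(G) = 3 ≤ 4.)

Yes, G is 4-colorable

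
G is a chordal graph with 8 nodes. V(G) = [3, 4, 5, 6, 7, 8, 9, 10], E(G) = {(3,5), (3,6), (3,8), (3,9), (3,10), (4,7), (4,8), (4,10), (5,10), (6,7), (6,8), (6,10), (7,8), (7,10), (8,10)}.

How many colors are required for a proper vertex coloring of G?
Clique number ω(G) = 4 (lower bound: χ ≥ ω).
The clique on [4, 7, 8, 10] has size 4, forcing χ ≥ 4, and the coloring below uses 4 colors, so χ(G) = 4.
A valid 4-coloring: color 1: [9, 10]; color 2: [5, 8]; color 3: [3, 7]; color 4: [4, 6].

χ(G) = 4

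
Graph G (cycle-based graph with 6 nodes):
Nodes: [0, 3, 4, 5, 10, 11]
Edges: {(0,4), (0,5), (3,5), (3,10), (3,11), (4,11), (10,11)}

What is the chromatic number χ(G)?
Clique number ω(G) = 3 (lower bound: χ ≥ ω).
The clique on [3, 10, 11] has size 3, forcing χ ≥ 3, and the coloring below uses 3 colors, so χ(G) = 3.
A valid 3-coloring: color 1: [0, 3]; color 2: [5, 11]; color 3: [4, 10].

χ(G) = 3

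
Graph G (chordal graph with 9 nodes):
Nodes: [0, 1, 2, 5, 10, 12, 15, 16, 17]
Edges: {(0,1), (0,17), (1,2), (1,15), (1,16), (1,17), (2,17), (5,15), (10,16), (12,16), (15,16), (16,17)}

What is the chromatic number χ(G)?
χ(G) = 3

Clique number ω(G) = 3 (lower bound: χ ≥ ω).
The clique on [1, 16, 17] has size 3, forcing χ ≥ 3, and the coloring below uses 3 colors, so χ(G) = 3.
A valid 3-coloring: color 1: [0, 2, 5, 16]; color 2: [1, 10, 12]; color 3: [15, 17].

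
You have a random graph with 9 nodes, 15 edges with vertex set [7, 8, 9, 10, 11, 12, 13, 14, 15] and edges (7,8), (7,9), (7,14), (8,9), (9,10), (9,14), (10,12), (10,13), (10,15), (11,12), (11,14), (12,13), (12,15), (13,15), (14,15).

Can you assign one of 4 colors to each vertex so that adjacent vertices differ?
A valid 4-coloring: color 1: [9, 12]; color 2: [8, 10, 14]; color 3: [7, 11, 15]; color 4: [13].
(χ(G) = 4 ≤ 4.)

Yes, G is 4-colorable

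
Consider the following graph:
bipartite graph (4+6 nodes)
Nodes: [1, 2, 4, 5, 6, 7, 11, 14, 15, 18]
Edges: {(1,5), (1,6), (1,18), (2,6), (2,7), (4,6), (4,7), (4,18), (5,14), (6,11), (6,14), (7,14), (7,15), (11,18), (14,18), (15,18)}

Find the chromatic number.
χ(G) = 2

Clique number ω(G) = 2 (lower bound: χ ≥ ω).
The graph is bipartite (no odd cycle), so 2 colors suffice: χ(G) = 2.
A valid 2-coloring: color 1: [5, 6, 7, 18]; color 2: [1, 2, 4, 11, 14, 15].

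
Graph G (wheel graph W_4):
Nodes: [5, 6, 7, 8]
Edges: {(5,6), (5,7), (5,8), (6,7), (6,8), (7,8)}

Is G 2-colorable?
No, G is not 2-colorable

The clique on vertices [5, 6, 7, 8] has size 4 > 2, so it alone needs 4 colors.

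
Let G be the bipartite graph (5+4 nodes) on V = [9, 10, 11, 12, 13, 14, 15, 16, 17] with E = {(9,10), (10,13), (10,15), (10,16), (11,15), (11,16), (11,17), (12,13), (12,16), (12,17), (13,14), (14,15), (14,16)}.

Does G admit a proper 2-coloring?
Yes, G is 2-colorable

A valid 2-coloring: color 1: [9, 13, 15, 16, 17]; color 2: [10, 11, 12, 14].
(χ(G) = 2 ≤ 2.)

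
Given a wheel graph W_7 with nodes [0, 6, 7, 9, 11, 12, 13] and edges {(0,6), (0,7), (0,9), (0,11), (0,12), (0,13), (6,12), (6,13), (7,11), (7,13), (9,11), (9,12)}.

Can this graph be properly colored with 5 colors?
Yes, G is 5-colorable

A valid 5-coloring: color 1: [0]; color 2: [6, 7, 9]; color 3: [11, 12, 13].
(χ(G) = 3 ≤ 5.)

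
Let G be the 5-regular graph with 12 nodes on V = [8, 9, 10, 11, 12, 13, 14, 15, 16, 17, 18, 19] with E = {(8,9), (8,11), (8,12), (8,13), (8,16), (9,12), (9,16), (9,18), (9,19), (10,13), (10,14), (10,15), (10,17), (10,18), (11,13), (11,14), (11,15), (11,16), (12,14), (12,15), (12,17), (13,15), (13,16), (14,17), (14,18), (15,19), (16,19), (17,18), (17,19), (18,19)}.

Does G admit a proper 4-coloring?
A valid 4-coloring: color 1: [10, 11, 12, 19]; color 2: [8, 15, 18]; color 3: [9, 13, 17]; color 4: [14, 16].
(χ(G) = 4 ≤ 4.)

Yes, G is 4-colorable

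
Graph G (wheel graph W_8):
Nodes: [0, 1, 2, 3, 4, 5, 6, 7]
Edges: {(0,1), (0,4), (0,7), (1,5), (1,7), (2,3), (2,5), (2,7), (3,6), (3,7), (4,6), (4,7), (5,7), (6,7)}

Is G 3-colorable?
No, G is not 3-colorable

Odd cycle [4, 0, 1, 5, 2, 3, 6] needs 3 colors (χ ≥ 3).
Vertex 7 is adjacent to every vertex of [0, 1, 2, 3, 4, 5, 6], which already need 3 colors among themselves, so 7 needs a new color (χ ≥ 4).
Hence χ(G) ≥ 4 > 3, so no proper 3-coloring exists.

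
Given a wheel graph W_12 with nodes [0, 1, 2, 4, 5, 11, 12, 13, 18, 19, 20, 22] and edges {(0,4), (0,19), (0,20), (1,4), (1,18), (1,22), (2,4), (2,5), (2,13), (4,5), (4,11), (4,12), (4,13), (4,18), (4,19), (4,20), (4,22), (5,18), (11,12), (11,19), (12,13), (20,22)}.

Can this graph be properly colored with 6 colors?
Yes, G is 6-colorable

A valid 6-coloring: color 1: [4]; color 2: [1, 5, 11, 13, 20]; color 3: [2, 12, 18, 19, 22]; color 4: [0].
(χ(G) = 4 ≤ 6.)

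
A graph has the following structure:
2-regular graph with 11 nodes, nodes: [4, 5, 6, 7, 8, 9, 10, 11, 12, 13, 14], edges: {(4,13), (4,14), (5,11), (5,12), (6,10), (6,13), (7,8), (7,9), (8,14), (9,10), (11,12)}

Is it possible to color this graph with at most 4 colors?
Yes, G is 4-colorable

A valid 4-coloring: color 1: [7, 10, 12, 13, 14]; color 2: [4, 5, 6, 8, 9]; color 3: [11].
(χ(G) = 3 ≤ 4.)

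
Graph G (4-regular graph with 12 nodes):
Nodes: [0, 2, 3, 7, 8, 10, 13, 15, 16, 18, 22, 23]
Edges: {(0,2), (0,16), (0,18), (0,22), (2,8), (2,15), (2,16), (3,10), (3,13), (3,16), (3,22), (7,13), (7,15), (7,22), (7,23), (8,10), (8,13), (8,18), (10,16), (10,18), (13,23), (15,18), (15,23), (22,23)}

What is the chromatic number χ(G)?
χ(G) = 4

Clique number ω(G) = 3 (lower bound: χ ≥ ω).
Suppose a proper 3-coloring c exists. The clique [0, 2, 16] takes 3 distinct colors; by symmetry let c(0) = 1, c(2) = 2, c(16) = 3.
- Vertex 3: neighbors [16] already have colors [3]; try each remaining color.
- Case c(3) = 1:
  - Vertex 10: neighbors [3, 16] already have colors [1, 3] ⇒ c(10) = 2.
  - Vertex 18: neighbors [0, 10] already have colors [1, 2] ⇒ c(18) = 3.
  - Vertex 15: neighbors [2, 18] already have colors [2, 3] ⇒ c(15) = 1.
  - Vertex 8: neighbors [2, 18] already have colors [2, 3] ⇒ c(8) = 1.
  - Vertex 7: neighbors [15] already have colors [1]; try each remaining color.
  - Case c(7) = 2:
    - Vertex 23: neighbors [15, 7] already have colors [1, 2] ⇒ c(23) = 3.
    - Vertex 13: neighbors [3, 7, 23] already have colors [1, 2, 3] — all 3 colors blocked. Contradiction.
  - Case c(7) = 3:
    - Vertex 23: neighbors [15, 7] already have colors [1, 3] ⇒ c(23) = 2.
    - Vertex 13: neighbors [3, 23, 7] already have colors [1, 2, 3] — all 3 colors blocked. Contradiction.
- Case c(3) = 2:
  - Vertex 10: neighbors [3, 16] already have colors [2, 3] ⇒ c(10) = 1.
  - Vertex 8: neighbors [10, 2] already have colors [1, 2] ⇒ c(8) = 3.
  - Vertex 13: neighbors [3, 8] already have colors [2, 3] ⇒ c(13) = 1.
  - Vertex 22: neighbors [0, 3] already have colors [1, 2] ⇒ c(22) = 3.
  - Vertex 7: neighbors [13, 22] already have colors [1, 3] ⇒ c(7) = 2.
  - Vertex 23: neighbors [13, 7, 22] already have colors [1, 2, 3] — all 3 colors blocked. Contradiction.
Every case ends in a contradiction, so G has no proper 3-coloring (χ ≥ 4).
The coloring below uses 4 colors, so χ(G) = 4.
A valid 4-coloring: color 1: [10, 13, 15, 22]; color 2: [7, 8, 16]; color 3: [2, 3, 18, 23]; color 4: [0].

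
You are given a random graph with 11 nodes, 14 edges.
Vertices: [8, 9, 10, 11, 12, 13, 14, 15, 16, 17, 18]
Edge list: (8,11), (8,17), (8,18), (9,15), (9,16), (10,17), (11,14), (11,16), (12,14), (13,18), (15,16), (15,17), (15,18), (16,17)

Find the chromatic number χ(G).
Clique number ω(G) = 3 (lower bound: χ ≥ ω).
The clique on [15, 16, 17] has size 3, forcing χ ≥ 3, and the coloring below uses 3 colors, so χ(G) = 3.
A valid 3-coloring: color 1: [8, 10, 13, 14, 15]; color 2: [9, 11, 12, 17, 18]; color 3: [16].

χ(G) = 3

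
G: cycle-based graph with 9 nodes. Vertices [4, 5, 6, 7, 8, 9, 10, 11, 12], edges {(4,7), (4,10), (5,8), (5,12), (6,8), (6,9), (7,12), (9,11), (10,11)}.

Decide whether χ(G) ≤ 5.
A valid 5-coloring: color 1: [4, 5, 6, 11]; color 2: [7, 8, 9, 10]; color 3: [12].
(χ(G) = 3 ≤ 5.)

Yes, G is 5-colorable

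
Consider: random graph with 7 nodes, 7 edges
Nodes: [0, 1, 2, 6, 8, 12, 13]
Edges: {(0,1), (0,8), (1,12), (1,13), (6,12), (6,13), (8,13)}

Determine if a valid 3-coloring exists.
Yes, G is 3-colorable

A valid 3-coloring: color 1: [0, 2, 12, 13]; color 2: [1, 6, 8].
(χ(G) = 2 ≤ 3.)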